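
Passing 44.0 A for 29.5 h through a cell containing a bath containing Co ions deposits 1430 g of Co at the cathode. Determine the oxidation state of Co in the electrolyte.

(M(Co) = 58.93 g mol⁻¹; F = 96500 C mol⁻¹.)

+2

Q = I·t = 44.00 A × 106200 s = 4673000 C, so n(e⁻) = 4673000/96500 = 48.42 mol.
n(Co) deposited = 1430 / 58.93 = 24.27 mol.
Electrons per atom = n(e⁻)/n(Co) = 48.42 / 24.27 = 2.00 ≈ 2, so the ion is Co²⁺.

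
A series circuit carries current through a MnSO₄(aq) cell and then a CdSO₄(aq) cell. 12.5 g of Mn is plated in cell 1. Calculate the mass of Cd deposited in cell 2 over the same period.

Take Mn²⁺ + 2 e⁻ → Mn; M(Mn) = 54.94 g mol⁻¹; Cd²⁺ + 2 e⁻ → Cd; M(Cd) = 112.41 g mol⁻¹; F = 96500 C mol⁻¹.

n(Mn) = 12.5 / 54.94 = 0.2275 mol.
Since Mn²⁺ + 2 e⁻ → Mn, n(e⁻) passed = 2 × 0.2275 = 0.4550 mol.
Cells in series carry the same charge, so the same 0.4550 mol of electrons passes through cell 2.
Cd²⁺ + 2 e⁻ → Cd, so n(Cd) = 0.4550 / 2 = 0.2275 mol.
m(Cd) = 0.2275 × 112.41 = 25.6 g.

25.6 g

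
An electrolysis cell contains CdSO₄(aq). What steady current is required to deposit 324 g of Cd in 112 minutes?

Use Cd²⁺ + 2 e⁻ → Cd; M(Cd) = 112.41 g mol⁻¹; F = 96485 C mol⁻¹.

n(Cd) = 324 / 112.41 = 2.882 mol.
n(e⁻) = 2 × 2.882 = 5.765 mol.
Q = n(e⁻)·F = 5.765 × 96485 = 556200 C.
I = Q/t = 556200 / 6720.0 s = 82.8 A.

82.8 A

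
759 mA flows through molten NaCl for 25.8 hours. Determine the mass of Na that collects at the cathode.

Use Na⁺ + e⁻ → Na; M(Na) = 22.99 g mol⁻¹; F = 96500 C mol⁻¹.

16.8 g

Q = I·t = 0.7590 A × 92880 s = 70500 C.
n(e⁻) = Q/F = 70500 / 96500 = 0.7305 mol.
Na⁺ + e⁻ → Na, so n(Na) = n(e⁻)/1 = 0.7305 mol.
m = n·M = 0.7305 × 22.99 = 16.8 g.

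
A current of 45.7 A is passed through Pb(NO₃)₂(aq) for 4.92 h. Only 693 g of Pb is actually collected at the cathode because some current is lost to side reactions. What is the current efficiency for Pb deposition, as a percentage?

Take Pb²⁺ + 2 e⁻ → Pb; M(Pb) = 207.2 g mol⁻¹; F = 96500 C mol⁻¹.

Q = I·t = 45.70 × 17712 = 809400 C; n(e⁻) = 809400/96500 = 8.388 mol.
Theoretical n(Pb) = n(e⁻)/2 = 4.194 mol, i.e. m_theo = 4.194 × 207.2 = 869.0 g.
Efficiency = m_actual / m_theo = 693 / 869.0 = 79.7 %.

79.7 %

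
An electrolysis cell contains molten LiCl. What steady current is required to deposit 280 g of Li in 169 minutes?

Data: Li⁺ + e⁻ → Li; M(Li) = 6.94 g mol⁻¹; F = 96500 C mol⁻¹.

384 A

n(Li) = 280 / 6.94 = 40.35 mol.
n(e⁻) = 1 × 40.35 = 40.35 mol.
Q = n(e⁻)·F = 40.35 × 96500 = 3893000 C.
I = Q/t = 3893000 / 10140 s = 384 A.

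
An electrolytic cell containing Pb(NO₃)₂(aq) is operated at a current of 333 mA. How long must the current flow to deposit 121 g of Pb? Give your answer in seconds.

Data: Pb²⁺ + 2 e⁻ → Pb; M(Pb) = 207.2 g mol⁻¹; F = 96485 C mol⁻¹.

n(Pb) = m/M = 121 / 207.2 = 0.5840 mol.
Each Pb atom requires 2 electrons, so n(e⁻) = 2 × 0.5840 = 1.168 mol.
Q = n(e⁻)·F = 1.168 × 96485 = 112700 C.
t = Q/I = 112700 / 0.3330 A = 338400 s.

3.38 × 10⁵ s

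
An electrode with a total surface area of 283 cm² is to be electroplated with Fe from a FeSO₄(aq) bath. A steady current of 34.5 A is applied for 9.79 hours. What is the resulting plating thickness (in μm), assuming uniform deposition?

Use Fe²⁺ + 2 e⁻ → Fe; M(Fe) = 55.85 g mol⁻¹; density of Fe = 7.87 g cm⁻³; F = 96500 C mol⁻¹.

Q = I·t = 34.50 × 35244 = 1216000 C; n(e⁻) = 12.60 mol.
n(Fe) = n(e⁻)/2 = 6.300 mol, so m = 6.300 × 55.85 = 351.9 g.
Volume = m/ρ = 351.9 / 7.87 = 44.71 cm³.
Thickness = V/A = 44.71 / 283 = 0.158 cm = 1580 μm.

1580 μm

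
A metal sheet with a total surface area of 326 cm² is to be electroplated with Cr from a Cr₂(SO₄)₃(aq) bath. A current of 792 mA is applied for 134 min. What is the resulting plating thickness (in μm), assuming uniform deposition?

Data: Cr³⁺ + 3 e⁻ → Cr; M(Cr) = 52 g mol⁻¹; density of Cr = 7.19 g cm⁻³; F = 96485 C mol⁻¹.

4.88 μm

Q = I·t = 0.7920 × 8040.0 = 6368 C; n(e⁻) = 0.06600 mol.
n(Cr) = n(e⁻)/3 = 0.02200 mol, so m = 0.02200 × 52 = 1.144 g.
Volume = m/ρ = 1.144 / 7.19 = 0.1591 cm³.
Thickness = V/A = 0.1591 / 326 = 4.88 × 10⁻⁴ cm = 4.88 μm.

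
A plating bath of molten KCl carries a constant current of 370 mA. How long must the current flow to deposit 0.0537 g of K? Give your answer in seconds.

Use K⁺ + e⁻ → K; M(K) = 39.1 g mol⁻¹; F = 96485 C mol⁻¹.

n(K) = m/M = 0.0537 / 39.1 = 0.001373 mol.
Each K atom requires 1 electron, so n(e⁻) = 1 × 0.001373 = 0.001373 mol.
Q = n(e⁻)·F = 0.001373 × 96485 = 132.5 C.
t = Q/I = 132.5 / 0.3700 A = 358.1 s.

358 s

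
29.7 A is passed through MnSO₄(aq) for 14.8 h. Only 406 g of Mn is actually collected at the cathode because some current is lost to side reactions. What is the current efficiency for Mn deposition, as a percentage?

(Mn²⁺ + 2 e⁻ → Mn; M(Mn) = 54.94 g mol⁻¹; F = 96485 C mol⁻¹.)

90.1 %

Q = I·t = 29.70 × 53280 = 1582000 C; n(e⁻) = 1582000/96485 = 16.40 mol.
Theoretical n(Mn) = n(e⁻)/2 = 8.200 mol, i.e. m_theo = 8.200 × 54.94 = 450.5 g.
Efficiency = m_actual / m_theo = 406 / 450.5 = 90.1 %.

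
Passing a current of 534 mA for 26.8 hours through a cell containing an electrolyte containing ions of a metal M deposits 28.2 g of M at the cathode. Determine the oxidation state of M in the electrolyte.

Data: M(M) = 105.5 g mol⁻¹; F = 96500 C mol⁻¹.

Q = I·t = 0.5340 A × 96480 s = 51520 C, so n(e⁻) = 51520/96500 = 0.5339 mol.
n(M) deposited = 28.2 / 105.5 = 0.2673 mol.
Electrons per atom = n(e⁻)/n(M) = 0.5339 / 0.2673 = 2.00 ≈ 2, so the ion is M²⁺.

+2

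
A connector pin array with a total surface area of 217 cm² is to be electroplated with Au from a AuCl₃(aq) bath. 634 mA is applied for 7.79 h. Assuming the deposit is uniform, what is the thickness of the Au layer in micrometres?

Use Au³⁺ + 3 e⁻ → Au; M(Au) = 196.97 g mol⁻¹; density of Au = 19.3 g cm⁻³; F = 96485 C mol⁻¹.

28.9 μm

Q = I·t = 0.6340 × 28044 = 17780 C; n(e⁻) = 0.1843 mol.
n(Au) = n(e⁻)/3 = 0.06143 mol, so m = 0.06143 × 196.97 = 12.10 g.
Volume = m/ρ = 12.10 / 19.3 = 0.6269 cm³.
Thickness = V/A = 0.6269 / 217 = 0.00289 cm = 28.9 μm.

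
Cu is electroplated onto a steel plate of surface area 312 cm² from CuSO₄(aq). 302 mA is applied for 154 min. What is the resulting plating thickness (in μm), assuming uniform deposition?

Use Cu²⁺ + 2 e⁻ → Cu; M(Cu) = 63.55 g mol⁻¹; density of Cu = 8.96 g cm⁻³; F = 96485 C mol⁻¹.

3.29 μm

Q = I·t = 0.3020 × 9240.0 = 2790 C; n(e⁻) = 0.02892 mol.
n(Cu) = n(e⁻)/2 = 0.01446 mol, so m = 0.01446 × 63.55 = 0.9190 g.
Volume = m/ρ = 0.9190 / 8.96 = 0.1026 cm³.
Thickness = V/A = 0.1026 / 312 = 3.29 × 10⁻⁴ cm = 3.29 μm.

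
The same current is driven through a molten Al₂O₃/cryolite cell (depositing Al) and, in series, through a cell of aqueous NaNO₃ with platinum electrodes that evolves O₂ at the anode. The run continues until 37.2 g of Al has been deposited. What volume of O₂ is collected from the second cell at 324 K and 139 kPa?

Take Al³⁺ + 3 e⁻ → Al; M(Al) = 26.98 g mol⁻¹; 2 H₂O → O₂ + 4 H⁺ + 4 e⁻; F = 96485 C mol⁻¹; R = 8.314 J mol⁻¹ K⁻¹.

20.0 L

n(Al) = 37.2 / 26.98 = 1.379 mol, so n(e⁻) = 3 × 1.379 = 4.136 mol.
The cells are in series, so the same 4.136 mol of electrons passes through the second cell.
2 H₂O → O₂ + 4 H⁺ + 4 e⁻ — 4 mol e⁻ per mol O₂, so n(O₂) = 4.136/4 = 1.034 mol.
V = nRT/P = (1.034 × 8.314 × 324) / (139 × 10³) = 0.0200 m³ = 20.0 L.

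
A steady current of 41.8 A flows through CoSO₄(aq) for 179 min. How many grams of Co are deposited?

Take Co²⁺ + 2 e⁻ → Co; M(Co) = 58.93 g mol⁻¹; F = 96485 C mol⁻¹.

137 g

Q = I·t = 41.80 A × 10740 s = 448900 C.
n(e⁻) = Q/F = 448900 / 96485 = 4.653 mol.
Co²⁺ + 2 e⁻ → Co, so n(Co) = n(e⁻)/2 = 2.326 mol.
m = n·M = 2.326 × 58.93 = 137 g.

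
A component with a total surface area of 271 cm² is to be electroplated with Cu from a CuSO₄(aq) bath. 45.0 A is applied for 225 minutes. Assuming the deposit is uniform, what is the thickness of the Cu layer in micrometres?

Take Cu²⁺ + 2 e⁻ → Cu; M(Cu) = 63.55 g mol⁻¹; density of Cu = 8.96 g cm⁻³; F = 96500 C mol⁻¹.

824 μm

Q = I·t = 45.00 × 13500 = 607500 C; n(e⁻) = 6.295 mol.
n(Cu) = n(e⁻)/2 = 3.148 mol, so m = 3.148 × 63.55 = 200.0 g.
Volume = m/ρ = 200.0 / 8.96 = 22.33 cm³.
Thickness = V/A = 22.33 / 271 = 0.0824 cm = 824 μm.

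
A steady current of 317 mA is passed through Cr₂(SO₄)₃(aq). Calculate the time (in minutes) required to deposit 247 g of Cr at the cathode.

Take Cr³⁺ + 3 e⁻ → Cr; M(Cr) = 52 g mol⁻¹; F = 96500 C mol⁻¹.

72300 min

n(Cr) = m/M = 247 / 52 = 4.750 mol.
Each Cr atom requires 3 electrons, so n(e⁻) = 3 × 4.750 = 14.25 mol.
Q = n(e⁻)·F = 14.25 × 96500 = 1375000 C.
t = Q/I = 1375000 / 0.3170 A = 4338000 s = 72300 min.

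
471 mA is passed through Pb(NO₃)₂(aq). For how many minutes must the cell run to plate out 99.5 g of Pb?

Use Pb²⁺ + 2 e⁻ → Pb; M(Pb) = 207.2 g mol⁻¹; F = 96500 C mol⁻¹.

n(Pb) = m/M = 99.5 / 207.2 = 0.4802 mol.
Each Pb atom requires 2 electrons, so n(e⁻) = 2 × 0.4802 = 0.9604 mol.
Q = n(e⁻)·F = 0.9604 × 96500 = 92680 C.
t = Q/I = 92680 / 0.4710 A = 196800 s = 3280 min.

3280 min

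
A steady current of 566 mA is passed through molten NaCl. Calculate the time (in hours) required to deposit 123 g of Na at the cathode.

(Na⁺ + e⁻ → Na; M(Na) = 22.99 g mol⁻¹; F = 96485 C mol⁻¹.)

n(Na) = m/M = 123 / 22.99 = 5.350 mol.
Each Na atom requires 1 electron, so n(e⁻) = 1 × 5.350 = 5.350 mol.
Q = n(e⁻)·F = 5.350 × 96485 = 516200 C.
t = Q/I = 516200 / 0.5660 A = 912000 s = 253 h.

253 h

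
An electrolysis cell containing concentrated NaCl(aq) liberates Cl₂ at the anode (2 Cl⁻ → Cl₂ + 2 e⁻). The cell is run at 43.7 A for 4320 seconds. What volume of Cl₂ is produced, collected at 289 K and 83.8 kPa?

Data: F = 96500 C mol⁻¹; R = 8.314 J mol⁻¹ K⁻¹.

Q = I·t = 43.70 A × 4320.0 s = 188800 C.
n(e⁻) = Q/F = 188800 / 96500 = 1.956 mol.
2 electrons are transferred per Cl₂ molecule, so n(Cl₂) = 1.956 / 2 = 0.9782 mol.
V = nRT/P = (0.9782 × 8.314 × 289) / (83.8 × 10³ Pa) = 0.0280 m³ = 28.0 L.

28.0 L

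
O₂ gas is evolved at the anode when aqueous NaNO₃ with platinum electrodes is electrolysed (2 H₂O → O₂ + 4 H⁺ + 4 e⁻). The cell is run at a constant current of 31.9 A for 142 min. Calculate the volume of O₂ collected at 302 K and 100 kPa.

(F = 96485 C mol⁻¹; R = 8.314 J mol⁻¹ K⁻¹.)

Q = I·t = 31.90 A × 8520.0 s = 271800 C.
n(e⁻) = Q/F = 271800 / 96485 = 2.817 mol.
4 electrons are transferred per O₂ molecule, so n(O₂) = 2.817 / 4 = 0.7042 mol.
V = nRT/P = (0.7042 × 8.314 × 302) / (100 × 10³ Pa) = 0.0177 m³ = 17.7 L.

17.7 L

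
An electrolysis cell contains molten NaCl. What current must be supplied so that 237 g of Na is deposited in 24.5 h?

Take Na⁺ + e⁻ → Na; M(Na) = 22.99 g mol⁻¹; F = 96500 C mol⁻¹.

11.3 A

n(Na) = 237 / 22.99 = 10.31 mol.
n(e⁻) = 1 × 10.31 = 10.31 mol.
Q = n(e⁻)·F = 10.31 × 96500 = 994800 C.
I = Q/t = 994800 / 88200 s = 11.3 A.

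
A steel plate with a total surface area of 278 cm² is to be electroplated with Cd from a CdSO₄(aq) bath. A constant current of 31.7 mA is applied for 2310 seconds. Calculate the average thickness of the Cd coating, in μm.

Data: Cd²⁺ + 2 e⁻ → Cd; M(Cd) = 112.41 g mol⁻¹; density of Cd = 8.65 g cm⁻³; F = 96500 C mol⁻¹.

0.177 μm

Q = I·t = 0.03170 × 2310.0 = 73.23 C; n(e⁻) = 0.0007588 mol.
n(Cd) = n(e⁻)/2 = 0.0003794 mol, so m = 0.0003794 × 112.41 = 0.04265 g.
Volume = m/ρ = 0.04265 / 8.65 = 0.004931 cm³.
Thickness = V/A = 0.004931 / 278 = 1.77 × 10⁻⁵ cm = 0.177 μm.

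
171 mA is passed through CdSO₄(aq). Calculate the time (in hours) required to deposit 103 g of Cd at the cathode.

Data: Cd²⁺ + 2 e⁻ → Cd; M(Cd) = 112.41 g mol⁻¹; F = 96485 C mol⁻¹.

287 h

n(Cd) = m/M = 103 / 112.41 = 0.9163 mol.
Each Cd atom requires 2 electrons, so n(e⁻) = 2 × 0.9163 = 1.833 mol.
Q = n(e⁻)·F = 1.833 × 96485 = 176800 C.
t = Q/I = 176800 / 0.1710 A = 1034000 s = 287 h.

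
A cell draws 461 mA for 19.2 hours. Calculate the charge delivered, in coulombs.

Q = I·t = 0.4610 A × 69120 s = 31900 C.

31900 C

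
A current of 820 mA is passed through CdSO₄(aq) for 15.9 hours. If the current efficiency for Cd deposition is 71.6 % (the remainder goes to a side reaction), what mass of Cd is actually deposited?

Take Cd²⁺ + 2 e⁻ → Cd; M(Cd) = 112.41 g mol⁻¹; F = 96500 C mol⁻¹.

19.6 g

Q = I·t = 0.8200 × 57240 = 46940 C.
n(e⁻) = 46940/96500 = 0.4864 mol; theoretically n(Cd) = 0.4864/2 = 0.2432 mol, m_theo = 27.34 g.
At 71.6 % efficiency, m_actual = 0.716 × 27.34 = 19.6 g.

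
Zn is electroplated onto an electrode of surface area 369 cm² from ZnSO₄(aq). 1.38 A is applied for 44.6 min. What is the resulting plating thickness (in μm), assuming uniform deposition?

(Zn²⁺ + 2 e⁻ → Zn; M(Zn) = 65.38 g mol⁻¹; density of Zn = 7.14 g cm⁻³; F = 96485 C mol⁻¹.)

4.75 μm

Q = I·t = 1.380 × 2676.0 = 3693 C; n(e⁻) = 0.03827 mol.
n(Zn) = n(e⁻)/2 = 0.01914 mol, so m = 0.01914 × 65.38 = 1.251 g.
Volume = m/ρ = 1.251 / 7.14 = 0.1752 cm³.
Thickness = V/A = 0.1752 / 369 = 4.75 × 10⁻⁴ cm = 4.75 μm.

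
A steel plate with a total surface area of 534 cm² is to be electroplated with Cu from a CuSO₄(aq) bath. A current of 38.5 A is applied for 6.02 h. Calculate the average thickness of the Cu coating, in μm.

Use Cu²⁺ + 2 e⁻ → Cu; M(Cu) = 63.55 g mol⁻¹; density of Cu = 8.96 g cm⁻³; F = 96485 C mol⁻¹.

Q = I·t = 38.50 × 21672 = 834400 C; n(e⁻) = 8.648 mol.
n(Cu) = n(e⁻)/2 = 4.324 mol, so m = 4.324 × 63.55 = 274.8 g.
Volume = m/ρ = 274.8 / 8.96 = 30.67 cm³.
Thickness = V/A = 30.67 / 534 = 0.0574 cm = 574 μm.

574 μm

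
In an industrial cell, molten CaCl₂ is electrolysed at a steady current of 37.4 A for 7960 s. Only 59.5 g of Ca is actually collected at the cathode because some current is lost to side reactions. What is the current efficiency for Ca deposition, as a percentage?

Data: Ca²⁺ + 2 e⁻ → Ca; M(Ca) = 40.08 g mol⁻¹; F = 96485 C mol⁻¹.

96.2 %

Q = I·t = 37.40 × 7960.0 = 297700 C; n(e⁻) = 297700/96485 = 3.085 mol.
Theoretical n(Ca) = n(e⁻)/2 = 1.543 mol, i.e. m_theo = 1.543 × 40.08 = 61.83 g.
Efficiency = m_actual / m_theo = 59.5 / 61.83 = 96.2 %.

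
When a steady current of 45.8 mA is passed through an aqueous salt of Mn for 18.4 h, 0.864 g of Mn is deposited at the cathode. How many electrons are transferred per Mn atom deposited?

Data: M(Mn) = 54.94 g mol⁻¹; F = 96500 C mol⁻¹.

Q = I·t = 0.04580 A × 66240 s = 3034 C, so n(e⁻) = 3034/96500 = 0.03144 mol.
n(Mn) deposited = 0.864 / 54.94 = 0.01573 mol.
Electrons per atom = n(e⁻)/n(Mn) = 0.03144 / 0.01573 = 2.00 ≈ 2, so the ion is Mn²⁺.

2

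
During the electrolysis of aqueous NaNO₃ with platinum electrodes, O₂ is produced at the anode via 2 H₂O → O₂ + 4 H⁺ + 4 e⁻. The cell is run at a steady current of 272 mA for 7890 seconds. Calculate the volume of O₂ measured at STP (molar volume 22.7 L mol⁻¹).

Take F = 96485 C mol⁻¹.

0.126 L

Q = I·t = 0.2720 A × 7890.0 s = 2146 C.
n(e⁻) = Q/F = 2146 / 96485 = 0.02224 mol.
4 electrons are transferred per O₂ molecule, so n(O₂) = 0.02224 / 4 = 0.005561 mol.
V = n × V_m = 0.005561 × 22.7 = 0.126 L.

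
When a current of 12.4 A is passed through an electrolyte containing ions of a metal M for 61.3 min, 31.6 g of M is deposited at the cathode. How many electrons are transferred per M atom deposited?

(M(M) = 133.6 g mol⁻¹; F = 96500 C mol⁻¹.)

Q = I·t = 12.40 A × 3678.0 s = 45610 C, so n(e⁻) = 45610/96500 = 0.4726 mol.
n(M) deposited = 31.6 / 133.6 = 0.2365 mol.
Electrons per atom = n(e⁻)/n(M) = 0.4726 / 0.2365 = 2.00 ≈ 2, so the ion is M²⁺.

2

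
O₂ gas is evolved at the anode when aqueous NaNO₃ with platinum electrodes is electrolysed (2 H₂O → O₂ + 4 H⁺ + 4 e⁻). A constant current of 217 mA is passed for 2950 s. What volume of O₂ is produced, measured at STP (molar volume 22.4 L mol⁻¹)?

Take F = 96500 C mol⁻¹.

0.0371 L

Q = I·t = 0.2170 A × 2950.0 s = 640.2 C.
n(e⁻) = Q/F = 640.2 / 96500 = 0.006634 mol.
4 electrons are transferred per O₂ molecule, so n(O₂) = 0.006634 / 4 = 0.001658 mol.
V = n × V_m = 0.001658 × 22.4 = 0.0371 L.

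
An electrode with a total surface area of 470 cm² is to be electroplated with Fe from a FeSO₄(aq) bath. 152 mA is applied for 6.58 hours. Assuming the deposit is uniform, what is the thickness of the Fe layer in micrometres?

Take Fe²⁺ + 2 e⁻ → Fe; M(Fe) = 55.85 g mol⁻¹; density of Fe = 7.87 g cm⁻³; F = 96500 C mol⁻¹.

Q = I·t = 0.1520 × 23688 = 3601 C; n(e⁻) = 0.03731 mol.
n(Fe) = n(e⁻)/2 = 0.01866 mol, so m = 0.01866 × 55.85 = 1.042 g.
Volume = m/ρ = 1.042 / 7.87 = 0.1324 cm³.
Thickness = V/A = 0.1324 / 470 = 2.82 × 10⁻⁴ cm = 2.82 μm.

2.82 μm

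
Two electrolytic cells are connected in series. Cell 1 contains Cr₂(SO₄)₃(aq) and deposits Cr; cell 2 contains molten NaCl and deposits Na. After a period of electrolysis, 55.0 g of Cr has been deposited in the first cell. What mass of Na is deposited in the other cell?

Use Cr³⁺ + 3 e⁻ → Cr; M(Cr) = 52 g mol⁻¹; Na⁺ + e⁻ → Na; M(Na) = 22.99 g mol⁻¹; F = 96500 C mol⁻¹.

n(Cr) = 55.0 / 52 = 1.058 mol.
Since Cr³⁺ + 3 e⁻ → Cr, n(e⁻) passed = 3 × 1.058 = 3.173 mol.
Cells in series carry the same charge, so the same 3.173 mol of electrons passes through cell 2.
Na⁺ + e⁻ → Na, so n(Na) = 3.173 / 1 = 3.173 mol.
m(Na) = 3.173 × 22.99 = 72.9 g.

72.9 g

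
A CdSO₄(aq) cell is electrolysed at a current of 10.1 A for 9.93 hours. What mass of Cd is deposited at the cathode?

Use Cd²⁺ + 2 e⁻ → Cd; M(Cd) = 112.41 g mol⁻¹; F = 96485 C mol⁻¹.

Q = I·t = 10.10 A × 35748 s = 361100 C.
n(e⁻) = Q/F = 361100 / 96485 = 3.742 mol.
Cd²⁺ + 2 e⁻ → Cd, so n(Cd) = n(e⁻)/2 = 1.871 mol.
m = n·M = 1.871 × 112.41 = 210 g.

210 g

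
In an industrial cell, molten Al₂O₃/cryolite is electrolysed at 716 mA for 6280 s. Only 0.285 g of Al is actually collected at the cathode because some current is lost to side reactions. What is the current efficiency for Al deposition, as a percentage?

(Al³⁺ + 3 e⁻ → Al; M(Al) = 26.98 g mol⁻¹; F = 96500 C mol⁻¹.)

Q = I·t = 0.7160 × 6280.0 = 4496 C; n(e⁻) = 4496/96500 = 0.04660 mol.
Theoretical n(Al) = n(e⁻)/3 = 0.01553 mol, i.e. m_theo = 0.01553 × 26.98 = 0.4191 g.
Efficiency = m_actual / m_theo = 0.285 / 0.4191 = 68.0 %.

68.0 %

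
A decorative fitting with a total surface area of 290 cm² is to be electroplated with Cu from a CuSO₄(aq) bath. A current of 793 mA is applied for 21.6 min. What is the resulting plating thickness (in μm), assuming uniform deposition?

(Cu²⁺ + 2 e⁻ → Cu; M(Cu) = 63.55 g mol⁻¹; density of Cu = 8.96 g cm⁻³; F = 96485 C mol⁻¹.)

Q = I·t = 0.7930 × 1296.0 = 1028 C; n(e⁻) = 0.01065 mol.
n(Cu) = n(e⁻)/2 = 0.005326 mol, so m = 0.005326 × 63.55 = 0.3385 g.
Volume = m/ρ = 0.3385 / 8.96 = 0.03777 cm³.
Thickness = V/A = 0.03777 / 290 = 1.30 × 10⁻⁴ cm = 1.30 μm.

1.30 μm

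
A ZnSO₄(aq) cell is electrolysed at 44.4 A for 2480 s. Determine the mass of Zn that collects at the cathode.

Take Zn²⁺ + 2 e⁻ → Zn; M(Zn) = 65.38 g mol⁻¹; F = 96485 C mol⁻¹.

Q = I·t = 44.40 A × 2480.0 s = 110100 C.
n(e⁻) = Q/F = 110100 / 96485 = 1.141 mol.
Zn²⁺ + 2 e⁻ → Zn, so n(Zn) = n(e⁻)/2 = 0.5706 mol.
m = n·M = 0.5706 × 65.38 = 37.3 g.

37.3 g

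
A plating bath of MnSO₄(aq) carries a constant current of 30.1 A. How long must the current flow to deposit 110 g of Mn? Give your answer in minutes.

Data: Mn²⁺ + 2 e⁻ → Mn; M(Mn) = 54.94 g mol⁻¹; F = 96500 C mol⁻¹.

n(Mn) = m/M = 110 / 54.94 = 2.002 mol.
Each Mn atom requires 2 electrons, so n(e⁻) = 2 × 2.002 = 4.004 mol.
Q = n(e⁻)·F = 4.004 × 96500 = 386400 C.
t = Q/I = 386400 / 30.10 A = 12840 s = 214 min.

214 min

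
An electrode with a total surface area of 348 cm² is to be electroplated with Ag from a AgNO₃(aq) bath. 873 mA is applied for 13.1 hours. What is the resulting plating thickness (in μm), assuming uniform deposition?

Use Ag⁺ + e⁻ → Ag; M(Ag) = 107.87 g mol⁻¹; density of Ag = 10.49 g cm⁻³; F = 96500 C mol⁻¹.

Q = I·t = 0.8730 × 47160 = 41170 C; n(e⁻) = 0.4266 mol.
n(Ag) = n(e⁻)/1 = 0.4266 mol, so m = 0.4266 × 107.87 = 46.02 g.
Volume = m/ρ = 46.02 / 10.49 = 4.387 cm³.
Thickness = V/A = 4.387 / 348 = 0.0126 cm = 126 μm.

126 μm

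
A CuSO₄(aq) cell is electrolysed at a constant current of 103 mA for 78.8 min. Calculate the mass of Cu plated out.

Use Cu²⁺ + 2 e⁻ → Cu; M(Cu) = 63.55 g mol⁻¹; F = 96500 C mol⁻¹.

Q = I·t = 0.1030 A × 4728.0 s = 487.0 C.
n(e⁻) = Q/F = 487.0 / 96500 = 0.005046 mol.
Cu²⁺ + 2 e⁻ → Cu, so n(Cu) = n(e⁻)/2 = 0.002523 mol.
m = n·M = 0.002523 × 63.55 = 0.160 g.

0.160 g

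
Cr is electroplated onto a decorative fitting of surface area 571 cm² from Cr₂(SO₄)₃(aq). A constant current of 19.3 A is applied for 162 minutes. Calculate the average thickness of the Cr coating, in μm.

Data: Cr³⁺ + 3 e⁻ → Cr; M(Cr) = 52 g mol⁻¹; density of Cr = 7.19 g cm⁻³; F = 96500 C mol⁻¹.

82.1 μm

Q = I·t = 19.30 × 9720.0 = 187600 C; n(e⁻) = 1.944 mol.
n(Cr) = n(e⁻)/3 = 0.6480 mol, so m = 0.6480 × 52 = 33.70 g.
Volume = m/ρ = 33.70 / 7.19 = 4.687 cm³.
Thickness = V/A = 4.687 / 571 = 0.00821 cm = 82.1 μm.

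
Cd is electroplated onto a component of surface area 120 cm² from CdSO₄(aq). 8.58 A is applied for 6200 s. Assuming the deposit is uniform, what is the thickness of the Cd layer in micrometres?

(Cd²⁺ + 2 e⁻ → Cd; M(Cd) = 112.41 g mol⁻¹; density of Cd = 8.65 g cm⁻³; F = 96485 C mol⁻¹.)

Q = I·t = 8.580 × 6200.0 = 53200 C; n(e⁻) = 0.5513 mol.
n(Cd) = n(e⁻)/2 = 0.2757 mol, so m = 0.2757 × 112.41 = 30.99 g.
Volume = m/ρ = 30.99 / 8.65 = 3.582 cm³.
Thickness = V/A = 3.582 / 120 = 0.0299 cm = 299 μm.

299 μm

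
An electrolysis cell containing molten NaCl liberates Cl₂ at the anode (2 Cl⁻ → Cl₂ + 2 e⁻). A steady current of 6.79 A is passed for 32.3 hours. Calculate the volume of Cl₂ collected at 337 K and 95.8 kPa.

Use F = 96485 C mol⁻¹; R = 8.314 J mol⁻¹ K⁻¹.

120 L

Q = I·t = 6.790 A × 116280 s = 789500 C.
n(e⁻) = Q/F = 789500 / 96485 = 8.183 mol.
2 electrons are transferred per Cl₂ molecule, so n(Cl₂) = 8.183 / 2 = 4.092 mol.
V = nRT/P = (4.092 × 8.314 × 337) / (95.8 × 10³ Pa) = 0.120 m³ = 120 L.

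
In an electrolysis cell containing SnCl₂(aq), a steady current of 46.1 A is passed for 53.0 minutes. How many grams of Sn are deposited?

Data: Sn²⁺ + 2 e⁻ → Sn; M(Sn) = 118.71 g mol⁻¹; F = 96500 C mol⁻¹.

90.2 g

Q = I·t = 46.10 A × 3180.0 s = 146600 C.
n(e⁻) = Q/F = 146600 / 96500 = 1.519 mol.
Sn²⁺ + 2 e⁻ → Sn, so n(Sn) = n(e⁻)/2 = 0.7596 mol.
m = n·M = 0.7596 × 118.71 = 90.2 g.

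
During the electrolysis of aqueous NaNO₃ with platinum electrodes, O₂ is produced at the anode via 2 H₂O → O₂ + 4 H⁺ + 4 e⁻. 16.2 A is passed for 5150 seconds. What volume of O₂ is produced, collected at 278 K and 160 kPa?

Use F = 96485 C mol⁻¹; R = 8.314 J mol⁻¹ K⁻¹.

3.12 L

Q = I·t = 16.20 A × 5150.0 s = 83430 C.
n(e⁻) = Q/F = 83430 / 96485 = 0.8647 mol.
4 electrons are transferred per O₂ molecule, so n(O₂) = 0.8647 / 4 = 0.2162 mol.
V = nRT/P = (0.2162 × 8.314 × 278) / (160 × 10³ Pa) = 0.00312 m³ = 3.12 L.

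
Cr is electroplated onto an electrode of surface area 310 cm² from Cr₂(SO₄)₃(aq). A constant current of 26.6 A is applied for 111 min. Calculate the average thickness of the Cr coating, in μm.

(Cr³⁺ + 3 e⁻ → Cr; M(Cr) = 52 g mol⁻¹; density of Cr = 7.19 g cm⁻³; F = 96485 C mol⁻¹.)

143 μm

Q = I·t = 26.60 × 6660.0 = 177200 C; n(e⁻) = 1.836 mol.
n(Cr) = n(e⁻)/3 = 0.6120 mol, so m = 0.6120 × 52 = 31.83 g.
Volume = m/ρ = 31.83 / 7.19 = 4.426 cm³.
Thickness = V/A = 4.426 / 310 = 0.0143 cm = 143 μm.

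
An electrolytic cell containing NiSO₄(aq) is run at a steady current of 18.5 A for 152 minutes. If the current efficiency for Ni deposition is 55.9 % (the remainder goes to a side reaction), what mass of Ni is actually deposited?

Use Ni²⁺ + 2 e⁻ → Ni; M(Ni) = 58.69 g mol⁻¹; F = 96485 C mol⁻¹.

Q = I·t = 18.50 × 9120.0 = 168700 C.
n(e⁻) = 168700/96485 = 1.749 mol; theoretically n(Ni) = 1.749/2 = 0.8743 mol, m_theo = 51.31 g.
At 55.9 % efficiency, m_actual = 0.559 × 51.31 = 28.7 g.

28.7 g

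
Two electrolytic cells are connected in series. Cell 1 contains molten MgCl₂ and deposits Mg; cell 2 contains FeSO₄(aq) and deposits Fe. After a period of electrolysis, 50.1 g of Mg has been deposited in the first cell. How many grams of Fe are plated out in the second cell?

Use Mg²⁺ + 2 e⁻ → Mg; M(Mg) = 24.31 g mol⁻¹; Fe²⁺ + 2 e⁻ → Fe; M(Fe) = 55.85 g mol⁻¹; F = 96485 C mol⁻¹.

n(Mg) = 50.1 / 24.31 = 2.061 mol.
Since Mg²⁺ + 2 e⁻ → Mg, n(e⁻) passed = 2 × 2.061 = 4.122 mol.
Cells in series carry the same charge, so the same 4.122 mol of electrons passes through cell 2.
Fe²⁺ + 2 e⁻ → Fe, so n(Fe) = 4.122 / 2 = 2.061 mol.
m(Fe) = 2.061 × 55.85 = 115 g.

115 g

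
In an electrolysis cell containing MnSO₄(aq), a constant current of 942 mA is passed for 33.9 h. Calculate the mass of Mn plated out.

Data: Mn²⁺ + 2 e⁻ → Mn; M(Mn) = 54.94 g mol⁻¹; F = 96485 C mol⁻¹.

Q = I·t = 0.9420 A × 122040 s = 115000 C.
n(e⁻) = Q/F = 115000 / 96485 = 1.191 mol.
Mn²⁺ + 2 e⁻ → Mn, so n(Mn) = n(e⁻)/2 = 0.5957 mol.
m = n·M = 0.5957 × 54.94 = 32.7 g.

32.7 g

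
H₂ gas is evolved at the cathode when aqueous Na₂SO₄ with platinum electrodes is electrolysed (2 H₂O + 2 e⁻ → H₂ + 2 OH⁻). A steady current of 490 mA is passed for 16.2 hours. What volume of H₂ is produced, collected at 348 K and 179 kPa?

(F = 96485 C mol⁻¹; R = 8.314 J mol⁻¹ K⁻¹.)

Q = I·t = 0.4900 A × 58320 s = 28580 C.
n(e⁻) = Q/F = 28580 / 96485 = 0.2962 mol.
2 electrons are transferred per H₂ molecule, so n(H₂) = 0.2962 / 2 = 0.1481 mol.
V = nRT/P = (0.1481 × 8.314 × 348) / (179 × 10³ Pa) = 0.00239 m³ = 2.39 L.

2.39 L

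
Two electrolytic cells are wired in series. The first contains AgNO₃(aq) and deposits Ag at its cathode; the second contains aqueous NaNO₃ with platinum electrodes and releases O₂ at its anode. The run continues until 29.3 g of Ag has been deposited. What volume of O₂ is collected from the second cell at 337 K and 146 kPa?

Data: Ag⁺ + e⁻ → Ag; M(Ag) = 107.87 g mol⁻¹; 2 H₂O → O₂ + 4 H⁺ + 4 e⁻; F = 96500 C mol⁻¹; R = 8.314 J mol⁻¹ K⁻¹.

1.30 L

n(Ag) = 29.3 / 107.87 = 0.2716 mol, so n(e⁻) = 1 × 0.2716 = 0.2716 mol.
The cells are in series, so the same 0.2716 mol of electrons passes through the second cell.
2 H₂O → O₂ + 4 H⁺ + 4 e⁻ — 4 mol e⁻ per mol O₂, so n(O₂) = 0.2716/4 = 0.06791 mol.
V = nRT/P = (0.06791 × 8.314 × 337) / (146 × 10³) = 0.00130 m³ = 1.30 L.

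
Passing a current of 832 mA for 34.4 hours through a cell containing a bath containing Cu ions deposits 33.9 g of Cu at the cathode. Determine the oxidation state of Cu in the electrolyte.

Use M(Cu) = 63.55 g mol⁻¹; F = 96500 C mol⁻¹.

Q = I·t = 0.8320 A × 123840 s = 103000 C, so n(e⁻) = 103000/96500 = 1.068 mol.
n(Cu) deposited = 33.9 / 63.55 = 0.5334 mol.
Electrons per atom = n(e⁻)/n(Cu) = 1.068 / 0.5334 = 2.00 ≈ 2, so the ion is Cu²⁺.

+2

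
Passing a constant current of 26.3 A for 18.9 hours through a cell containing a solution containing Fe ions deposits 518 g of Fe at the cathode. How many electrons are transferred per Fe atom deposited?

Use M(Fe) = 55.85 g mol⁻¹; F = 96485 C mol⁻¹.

Q = I·t = 26.30 A × 68040 s = 1789000 C, so n(e⁻) = 1789000/96485 = 18.55 mol.
n(Fe) deposited = 518 / 55.85 = 9.275 mol.
Electrons per atom = n(e⁻)/n(Fe) = 18.55 / 9.275 = 2.00 ≈ 2, so the ion is Fe²⁺.

2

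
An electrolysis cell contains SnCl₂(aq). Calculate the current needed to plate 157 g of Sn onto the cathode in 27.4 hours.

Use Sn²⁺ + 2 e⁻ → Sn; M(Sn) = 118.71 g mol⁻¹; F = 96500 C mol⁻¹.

2.59 A

n(Sn) = 157 / 118.71 = 1.323 mol.
n(e⁻) = 2 × 1.323 = 2.645 mol.
Q = n(e⁻)·F = 2.645 × 96500 = 255300 C.
I = Q/t = 255300 / 98640 s = 2.59 A.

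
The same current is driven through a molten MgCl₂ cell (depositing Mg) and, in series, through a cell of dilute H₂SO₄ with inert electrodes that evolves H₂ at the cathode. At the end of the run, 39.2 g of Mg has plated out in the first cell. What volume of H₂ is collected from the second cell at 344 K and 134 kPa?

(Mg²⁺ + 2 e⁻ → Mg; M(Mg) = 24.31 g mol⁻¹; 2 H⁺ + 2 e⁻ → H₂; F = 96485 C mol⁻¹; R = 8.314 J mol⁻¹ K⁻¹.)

34.4 L

n(Mg) = 39.2 / 24.31 = 1.613 mol, so n(e⁻) = 2 × 1.613 = 3.225 mol.
The cells are in series, so the same 3.225 mol of electrons passes through the second cell.
2 H⁺ + 2 e⁻ → H₂ — 2 mol e⁻ per mol H₂, so n(H₂) = 3.225/2 = 1.613 mol.
V = nRT/P = (1.613 × 8.314 × 344) / (134 × 10³) = 0.0344 m³ = 34.4 L.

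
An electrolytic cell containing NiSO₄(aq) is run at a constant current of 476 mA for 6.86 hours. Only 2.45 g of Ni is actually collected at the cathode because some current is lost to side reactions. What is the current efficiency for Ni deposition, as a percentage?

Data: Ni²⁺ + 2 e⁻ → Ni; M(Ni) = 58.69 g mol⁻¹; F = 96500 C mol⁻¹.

68.5 %

Q = I·t = 0.4760 × 24696 = 11760 C; n(e⁻) = 11760/96500 = 0.1218 mol.
Theoretical n(Ni) = n(e⁻)/2 = 0.06091 mol, i.e. m_theo = 0.06091 × 58.69 = 3.575 g.
Efficiency = m_actual / m_theo = 2.45 / 3.575 = 68.5 %.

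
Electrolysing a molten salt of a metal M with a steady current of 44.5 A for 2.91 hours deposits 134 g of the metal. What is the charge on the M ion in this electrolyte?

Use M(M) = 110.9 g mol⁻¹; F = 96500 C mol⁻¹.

+4

Q = I·t = 44.50 A × 10476 s = 466200 C, so n(e⁻) = 466200/96500 = 4.831 mol.
n(M) deposited = 134 / 110.9 = 1.208 mol.
Electrons per atom = n(e⁻)/n(M) = 4.831 / 1.208 = 4.00 ≈ 4, so the ion is M⁴⁺.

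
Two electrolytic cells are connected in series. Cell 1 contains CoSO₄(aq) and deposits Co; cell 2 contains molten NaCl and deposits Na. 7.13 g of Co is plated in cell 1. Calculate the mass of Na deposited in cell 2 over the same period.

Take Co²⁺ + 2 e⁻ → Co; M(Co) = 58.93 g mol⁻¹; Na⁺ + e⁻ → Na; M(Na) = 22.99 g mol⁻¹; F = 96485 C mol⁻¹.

5.56 g

n(Co) = 7.13 / 58.93 = 0.1210 mol.
Since Co²⁺ + 2 e⁻ → Co, n(e⁻) passed = 2 × 0.1210 = 0.2420 mol.
Cells in series carry the same charge, so the same 0.2420 mol of electrons passes through cell 2.
Na⁺ + e⁻ → Na, so n(Na) = 0.2420 / 1 = 0.2420 mol.
m(Na) = 0.2420 × 22.99 = 5.56 g.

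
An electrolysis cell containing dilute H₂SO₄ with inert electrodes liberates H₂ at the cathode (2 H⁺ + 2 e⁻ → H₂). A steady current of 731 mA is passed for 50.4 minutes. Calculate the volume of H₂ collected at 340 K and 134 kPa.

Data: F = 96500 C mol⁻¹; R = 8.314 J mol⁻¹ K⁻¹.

0.242 L

Q = I·t = 0.7310 A × 3024.0 s = 2211 C.
n(e⁻) = Q/F = 2211 / 96500 = 0.02291 mol.
2 electrons are transferred per H₂ molecule, so n(H₂) = 0.02291 / 2 = 0.01145 mol.
V = nRT/P = (0.01145 × 8.314 × 340) / (134 × 10³ Pa) = 2.42 × 10⁻⁴ m³ = 0.242 L.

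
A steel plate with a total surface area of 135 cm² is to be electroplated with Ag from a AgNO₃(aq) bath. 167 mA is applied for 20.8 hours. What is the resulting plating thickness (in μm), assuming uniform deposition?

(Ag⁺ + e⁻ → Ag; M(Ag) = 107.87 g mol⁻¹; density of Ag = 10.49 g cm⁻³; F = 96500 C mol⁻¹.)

Q = I·t = 0.1670 × 74880 = 12500 C; n(e⁻) = 0.1296 mol.
n(Ag) = n(e⁻)/1 = 0.1296 mol, so m = 0.1296 × 107.87 = 13.98 g.
Volume = m/ρ = 13.98 / 10.49 = 1.333 cm³.
Thickness = V/A = 1.333 / 135 = 0.00987 cm = 98.7 μm.

98.7 μm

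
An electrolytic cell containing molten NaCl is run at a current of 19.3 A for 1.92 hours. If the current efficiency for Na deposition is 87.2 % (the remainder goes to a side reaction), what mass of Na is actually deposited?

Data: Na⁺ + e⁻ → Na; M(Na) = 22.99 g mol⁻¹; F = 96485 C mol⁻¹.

27.7 g

Q = I·t = 19.30 × 6912.0 = 133400 C.
n(e⁻) = 133400/96485 = 1.383 mol; theoretically n(Na) = 1.383/1 = 1.383 mol, m_theo = 31.79 g.
At 87.2 % efficiency, m_actual = 0.872 × 31.79 = 27.7 g.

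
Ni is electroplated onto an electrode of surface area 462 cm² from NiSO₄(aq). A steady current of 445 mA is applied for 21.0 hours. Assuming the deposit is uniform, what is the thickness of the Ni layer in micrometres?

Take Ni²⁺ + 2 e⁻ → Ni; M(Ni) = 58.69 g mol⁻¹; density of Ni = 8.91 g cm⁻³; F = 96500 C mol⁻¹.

Q = I·t = 0.4450 × 75600 = 33640 C; n(e⁻) = 0.3486 mol.
n(Ni) = n(e⁻)/2 = 0.1743 mol, so m = 0.1743 × 58.69 = 10.23 g.
Volume = m/ρ = 10.23 / 8.91 = 1.148 cm³.
Thickness = V/A = 1.148 / 462 = 0.00249 cm = 24.9 μm.

24.9 μm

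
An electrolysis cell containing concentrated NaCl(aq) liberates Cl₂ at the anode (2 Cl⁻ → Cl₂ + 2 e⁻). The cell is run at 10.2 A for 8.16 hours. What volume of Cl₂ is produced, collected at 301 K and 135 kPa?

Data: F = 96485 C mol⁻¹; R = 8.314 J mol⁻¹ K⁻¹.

Q = I·t = 10.20 A × 29376 s = 299600 C.
n(e⁻) = Q/F = 299600 / 96485 = 3.106 mol.
2 electrons are transferred per Cl₂ molecule, so n(Cl₂) = 3.106 / 2 = 1.553 mol.
V = nRT/P = (1.553 × 8.314 × 301) / (135 × 10³ Pa) = 0.0288 m³ = 28.8 L.

28.8 L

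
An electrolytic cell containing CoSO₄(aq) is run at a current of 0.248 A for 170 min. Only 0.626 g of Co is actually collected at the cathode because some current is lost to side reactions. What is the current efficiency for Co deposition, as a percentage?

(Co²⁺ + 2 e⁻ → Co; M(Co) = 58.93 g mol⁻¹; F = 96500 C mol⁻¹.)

81.0 %

Q = I·t = 0.2480 × 10200 = 2530 C; n(e⁻) = 2530/96500 = 0.02621 mol.
Theoretical n(Co) = n(e⁻)/2 = 0.01311 mol, i.e. m_theo = 0.01311 × 58.93 = 0.7724 g.
Efficiency = m_actual / m_theo = 0.626 / 0.7724 = 81.0 %.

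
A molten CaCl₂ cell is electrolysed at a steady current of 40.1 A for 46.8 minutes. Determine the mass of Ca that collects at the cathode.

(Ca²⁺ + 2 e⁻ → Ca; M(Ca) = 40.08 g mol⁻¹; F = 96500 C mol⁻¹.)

Q = I·t = 40.10 A × 2808.0 s = 112600 C.
n(e⁻) = Q/F = 112600 / 96500 = 1.167 mol.
Ca²⁺ + 2 e⁻ → Ca, so n(Ca) = n(e⁻)/2 = 0.5834 mol.
m = n·M = 0.5834 × 40.08 = 23.4 g.

23.4 g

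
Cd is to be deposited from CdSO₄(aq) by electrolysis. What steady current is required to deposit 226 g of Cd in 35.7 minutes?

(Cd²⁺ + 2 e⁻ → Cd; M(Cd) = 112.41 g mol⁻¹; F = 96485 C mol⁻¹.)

n(Cd) = 226 / 112.41 = 2.010 mol.
n(e⁻) = 2 × 2.010 = 4.021 mol.
Q = n(e⁻)·F = 4.021 × 96485 = 388000 C.
I = Q/t = 388000 / 2142.0 s = 181 A.

181 A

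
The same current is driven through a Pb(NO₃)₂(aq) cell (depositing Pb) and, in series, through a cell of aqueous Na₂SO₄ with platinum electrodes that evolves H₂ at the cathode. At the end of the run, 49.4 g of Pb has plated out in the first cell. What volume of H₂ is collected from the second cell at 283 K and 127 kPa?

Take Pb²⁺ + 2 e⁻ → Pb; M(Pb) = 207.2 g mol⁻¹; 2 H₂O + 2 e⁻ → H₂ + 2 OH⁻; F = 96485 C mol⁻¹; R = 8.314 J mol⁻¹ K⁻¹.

4.42 L

n(Pb) = 49.4 / 207.2 = 0.2384 mol, so n(e⁻) = 2 × 0.2384 = 0.4768 mol.
The cells are in series, so the same 0.4768 mol of electrons passes through the second cell.
2 H₂O + 2 e⁻ → H₂ + 2 OH⁻ — 2 mol e⁻ per mol H₂, so n(H₂) = 0.4768/2 = 0.2384 mol.
V = nRT/P = (0.2384 × 8.314 × 283) / (127 × 10³) = 0.00442 m³ = 4.42 L.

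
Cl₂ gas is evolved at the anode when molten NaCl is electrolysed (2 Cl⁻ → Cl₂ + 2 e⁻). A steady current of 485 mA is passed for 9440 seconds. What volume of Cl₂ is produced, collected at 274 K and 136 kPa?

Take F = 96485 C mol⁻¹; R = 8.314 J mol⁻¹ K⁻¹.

Q = I·t = 0.4850 A × 9440.0 s = 4578 C.
n(e⁻) = Q/F = 4578 / 96485 = 0.04745 mol.
2 electrons are transferred per Cl₂ molecule, so n(Cl₂) = 0.04745 / 2 = 0.02373 mol.
V = nRT/P = (0.02373 × 8.314 × 274) / (136 × 10³ Pa) = 3.97 × 10⁻⁴ m³ = 0.397 L.

0.397 L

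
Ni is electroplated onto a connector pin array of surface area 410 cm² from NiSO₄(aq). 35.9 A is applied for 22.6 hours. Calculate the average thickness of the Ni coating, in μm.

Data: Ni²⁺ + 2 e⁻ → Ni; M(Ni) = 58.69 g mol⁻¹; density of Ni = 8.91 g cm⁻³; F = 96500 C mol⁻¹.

2430 μm

Q = I·t = 35.90 × 81360 = 2921000 C; n(e⁻) = 30.27 mol.
n(Ni) = n(e⁻)/2 = 15.13 mol, so m = 15.13 × 58.69 = 888.2 g.
Volume = m/ρ = 888.2 / 8.91 = 99.69 cm³.
Thickness = V/A = 99.69 / 410 = 0.243 cm = 2430 μm.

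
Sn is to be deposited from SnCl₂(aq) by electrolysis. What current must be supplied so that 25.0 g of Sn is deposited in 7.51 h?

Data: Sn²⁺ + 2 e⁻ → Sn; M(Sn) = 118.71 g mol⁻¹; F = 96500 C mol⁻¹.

n(Sn) = 25.0 / 118.71 = 0.2106 mol.
n(e⁻) = 2 × 0.2106 = 0.4212 mol.
Q = n(e⁻)·F = 0.4212 × 96500 = 40650 C.
I = Q/t = 40650 / 27036 s = 1.50 A.

1.50 A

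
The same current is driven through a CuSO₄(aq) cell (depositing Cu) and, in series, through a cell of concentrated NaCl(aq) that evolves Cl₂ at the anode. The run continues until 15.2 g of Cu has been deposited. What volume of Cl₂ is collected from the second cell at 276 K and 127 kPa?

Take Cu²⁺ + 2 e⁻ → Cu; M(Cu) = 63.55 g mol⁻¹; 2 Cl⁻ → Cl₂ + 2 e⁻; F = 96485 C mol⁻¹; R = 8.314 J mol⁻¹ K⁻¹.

4.32 L

n(Cu) = 15.2 / 63.55 = 0.2392 mol, so n(e⁻) = 2 × 0.2392 = 0.4784 mol.
The cells are in series, so the same 0.4784 mol of electrons passes through the second cell.
2 Cl⁻ → Cl₂ + 2 e⁻ — 2 mol e⁻ per mol Cl₂, so n(Cl₂) = 0.4784/2 = 0.2392 mol.
V = nRT/P = (0.2392 × 8.314 × 276) / (127 × 10³) = 0.00432 m³ = 4.32 L.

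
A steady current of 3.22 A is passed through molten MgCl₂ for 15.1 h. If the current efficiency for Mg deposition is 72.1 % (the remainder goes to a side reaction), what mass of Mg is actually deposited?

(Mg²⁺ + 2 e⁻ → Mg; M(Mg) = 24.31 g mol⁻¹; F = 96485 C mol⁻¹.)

Q = I·t = 3.220 × 54360 = 175000 C.
n(e⁻) = 175000/96485 = 1.814 mol; theoretically n(Mg) = 1.814/2 = 0.9071 mol, m_theo = 22.05 g.
At 72.1 % efficiency, m_actual = 0.721 × 22.05 = 15.9 g.

15.9 g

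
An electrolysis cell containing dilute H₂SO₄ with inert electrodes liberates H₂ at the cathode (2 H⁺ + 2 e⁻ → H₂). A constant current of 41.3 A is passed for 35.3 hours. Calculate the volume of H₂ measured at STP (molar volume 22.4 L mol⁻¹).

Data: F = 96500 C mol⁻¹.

609 L

Q = I·t = 41.30 A × 127080 s = 5248000 C.
n(e⁻) = Q/F = 5248000 / 96500 = 54.39 mol.
2 electrons are transferred per H₂ molecule, so n(H₂) = 54.39 / 2 = 27.19 mol.
V = n × V_m = 27.19 × 22.4 = 609 L.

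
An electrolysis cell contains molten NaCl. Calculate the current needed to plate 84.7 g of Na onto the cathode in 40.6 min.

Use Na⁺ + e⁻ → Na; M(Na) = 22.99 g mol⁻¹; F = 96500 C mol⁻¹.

n(Na) = 84.7 / 22.99 = 3.684 mol.
n(e⁻) = 1 × 3.684 = 3.684 mol.
Q = n(e⁻)·F = 3.684 × 96500 = 355500 C.
I = Q/t = 355500 / 2436.0 s = 146 A.

146 A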